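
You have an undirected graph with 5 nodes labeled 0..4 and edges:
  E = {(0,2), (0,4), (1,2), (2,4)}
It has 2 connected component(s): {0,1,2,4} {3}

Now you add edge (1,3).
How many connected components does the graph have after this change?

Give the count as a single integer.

Answer: 1

Derivation:
Initial component count: 2
Add (1,3): merges two components. Count decreases: 2 -> 1.
New component count: 1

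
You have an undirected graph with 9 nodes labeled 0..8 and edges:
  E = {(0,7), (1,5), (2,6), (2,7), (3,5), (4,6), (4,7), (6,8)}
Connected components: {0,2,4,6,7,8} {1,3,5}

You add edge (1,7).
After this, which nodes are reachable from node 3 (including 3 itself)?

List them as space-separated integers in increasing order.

Answer: 0 1 2 3 4 5 6 7 8

Derivation:
Before: nodes reachable from 3: {1,3,5}
Adding (1,7): merges 3's component with another. Reachability grows.
After: nodes reachable from 3: {0,1,2,3,4,5,6,7,8}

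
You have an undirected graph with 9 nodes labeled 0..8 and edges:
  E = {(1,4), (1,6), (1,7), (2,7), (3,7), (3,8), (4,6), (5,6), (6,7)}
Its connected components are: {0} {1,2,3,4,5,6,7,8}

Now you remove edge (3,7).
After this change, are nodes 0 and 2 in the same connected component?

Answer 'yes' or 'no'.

Initial components: {0} {1,2,3,4,5,6,7,8}
Removing edge (3,7): it was a bridge — component count 2 -> 3.
New components: {0} {1,2,4,5,6,7} {3,8}
Are 0 and 2 in the same component? no

Answer: no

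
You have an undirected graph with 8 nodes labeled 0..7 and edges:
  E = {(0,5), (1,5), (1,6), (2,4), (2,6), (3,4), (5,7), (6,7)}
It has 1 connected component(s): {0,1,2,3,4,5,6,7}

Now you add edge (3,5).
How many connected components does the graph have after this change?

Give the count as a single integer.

Answer: 1

Derivation:
Initial component count: 1
Add (3,5): endpoints already in same component. Count unchanged: 1.
New component count: 1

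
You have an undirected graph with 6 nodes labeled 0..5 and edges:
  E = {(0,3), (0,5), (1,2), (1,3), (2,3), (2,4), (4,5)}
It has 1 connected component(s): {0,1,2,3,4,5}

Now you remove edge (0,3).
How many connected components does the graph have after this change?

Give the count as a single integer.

Initial component count: 1
Remove (0,3): not a bridge. Count unchanged: 1.
  After removal, components: {0,1,2,3,4,5}
New component count: 1

Answer: 1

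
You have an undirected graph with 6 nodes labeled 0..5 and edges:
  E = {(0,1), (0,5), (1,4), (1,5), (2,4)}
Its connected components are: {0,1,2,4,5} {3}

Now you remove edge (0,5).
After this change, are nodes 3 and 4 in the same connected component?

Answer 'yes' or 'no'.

Initial components: {0,1,2,4,5} {3}
Removing edge (0,5): not a bridge — component count unchanged at 2.
New components: {0,1,2,4,5} {3}
Are 3 and 4 in the same component? no

Answer: no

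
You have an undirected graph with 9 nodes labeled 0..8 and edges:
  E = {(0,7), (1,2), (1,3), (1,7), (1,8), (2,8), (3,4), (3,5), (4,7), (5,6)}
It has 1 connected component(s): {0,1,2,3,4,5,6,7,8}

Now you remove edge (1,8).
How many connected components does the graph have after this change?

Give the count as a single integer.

Answer: 1

Derivation:
Initial component count: 1
Remove (1,8): not a bridge. Count unchanged: 1.
  After removal, components: {0,1,2,3,4,5,6,7,8}
New component count: 1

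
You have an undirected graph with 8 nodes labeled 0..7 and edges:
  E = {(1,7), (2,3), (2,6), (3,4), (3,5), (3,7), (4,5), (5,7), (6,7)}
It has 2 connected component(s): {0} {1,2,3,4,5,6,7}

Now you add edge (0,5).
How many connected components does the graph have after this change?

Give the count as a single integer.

Initial component count: 2
Add (0,5): merges two components. Count decreases: 2 -> 1.
New component count: 1

Answer: 1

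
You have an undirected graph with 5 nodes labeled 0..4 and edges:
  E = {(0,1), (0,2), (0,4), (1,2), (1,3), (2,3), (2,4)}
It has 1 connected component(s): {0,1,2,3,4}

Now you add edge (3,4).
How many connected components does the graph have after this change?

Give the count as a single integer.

Answer: 1

Derivation:
Initial component count: 1
Add (3,4): endpoints already in same component. Count unchanged: 1.
New component count: 1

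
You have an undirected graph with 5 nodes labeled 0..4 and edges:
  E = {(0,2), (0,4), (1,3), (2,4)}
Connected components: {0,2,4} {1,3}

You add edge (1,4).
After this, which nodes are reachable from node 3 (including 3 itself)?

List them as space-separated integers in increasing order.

Answer: 0 1 2 3 4

Derivation:
Before: nodes reachable from 3: {1,3}
Adding (1,4): merges 3's component with another. Reachability grows.
After: nodes reachable from 3: {0,1,2,3,4}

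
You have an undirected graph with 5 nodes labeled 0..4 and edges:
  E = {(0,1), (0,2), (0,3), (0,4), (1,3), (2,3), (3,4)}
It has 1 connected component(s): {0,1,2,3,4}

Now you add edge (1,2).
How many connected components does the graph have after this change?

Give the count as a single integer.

Initial component count: 1
Add (1,2): endpoints already in same component. Count unchanged: 1.
New component count: 1

Answer: 1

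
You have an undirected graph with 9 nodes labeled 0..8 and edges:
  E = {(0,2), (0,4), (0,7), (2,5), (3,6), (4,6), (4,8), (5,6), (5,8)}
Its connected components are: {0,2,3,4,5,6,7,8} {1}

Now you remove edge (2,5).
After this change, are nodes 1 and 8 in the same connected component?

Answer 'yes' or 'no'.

Initial components: {0,2,3,4,5,6,7,8} {1}
Removing edge (2,5): not a bridge — component count unchanged at 2.
New components: {0,2,3,4,5,6,7,8} {1}
Are 1 and 8 in the same component? no

Answer: no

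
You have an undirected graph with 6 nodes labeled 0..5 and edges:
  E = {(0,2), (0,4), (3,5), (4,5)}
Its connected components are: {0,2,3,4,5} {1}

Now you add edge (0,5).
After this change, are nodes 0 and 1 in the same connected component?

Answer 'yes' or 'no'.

Initial components: {0,2,3,4,5} {1}
Adding edge (0,5): both already in same component {0,2,3,4,5}. No change.
New components: {0,2,3,4,5} {1}
Are 0 and 1 in the same component? no

Answer: no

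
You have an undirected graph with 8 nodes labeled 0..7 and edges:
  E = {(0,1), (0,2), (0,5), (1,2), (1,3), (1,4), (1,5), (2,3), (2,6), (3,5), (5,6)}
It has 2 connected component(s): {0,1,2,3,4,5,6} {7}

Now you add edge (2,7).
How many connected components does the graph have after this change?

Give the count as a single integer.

Initial component count: 2
Add (2,7): merges two components. Count decreases: 2 -> 1.
New component count: 1

Answer: 1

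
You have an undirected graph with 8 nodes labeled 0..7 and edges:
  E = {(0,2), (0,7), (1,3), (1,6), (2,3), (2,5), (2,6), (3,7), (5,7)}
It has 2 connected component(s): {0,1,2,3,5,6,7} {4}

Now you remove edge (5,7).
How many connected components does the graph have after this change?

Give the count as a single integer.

Initial component count: 2
Remove (5,7): not a bridge. Count unchanged: 2.
  After removal, components: {0,1,2,3,5,6,7} {4}
New component count: 2

Answer: 2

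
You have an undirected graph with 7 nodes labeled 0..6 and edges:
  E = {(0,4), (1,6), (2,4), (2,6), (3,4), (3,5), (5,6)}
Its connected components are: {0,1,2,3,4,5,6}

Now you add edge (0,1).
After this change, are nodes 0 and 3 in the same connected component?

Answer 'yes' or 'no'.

Initial components: {0,1,2,3,4,5,6}
Adding edge (0,1): both already in same component {0,1,2,3,4,5,6}. No change.
New components: {0,1,2,3,4,5,6}
Are 0 and 3 in the same component? yes

Answer: yes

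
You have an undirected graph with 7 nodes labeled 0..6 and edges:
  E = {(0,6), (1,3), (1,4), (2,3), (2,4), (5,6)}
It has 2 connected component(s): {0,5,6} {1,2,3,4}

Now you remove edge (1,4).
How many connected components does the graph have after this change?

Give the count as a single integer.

Initial component count: 2
Remove (1,4): not a bridge. Count unchanged: 2.
  After removal, components: {0,5,6} {1,2,3,4}
New component count: 2

Answer: 2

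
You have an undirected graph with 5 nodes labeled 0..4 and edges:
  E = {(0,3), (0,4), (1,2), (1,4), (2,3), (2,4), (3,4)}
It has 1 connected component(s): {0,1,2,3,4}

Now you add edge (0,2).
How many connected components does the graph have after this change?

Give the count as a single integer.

Initial component count: 1
Add (0,2): endpoints already in same component. Count unchanged: 1.
New component count: 1

Answer: 1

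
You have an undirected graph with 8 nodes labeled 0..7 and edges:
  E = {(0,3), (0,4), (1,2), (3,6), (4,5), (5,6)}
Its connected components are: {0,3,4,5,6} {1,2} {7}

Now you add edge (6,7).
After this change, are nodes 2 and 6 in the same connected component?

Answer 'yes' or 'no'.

Answer: no

Derivation:
Initial components: {0,3,4,5,6} {1,2} {7}
Adding edge (6,7): merges {0,3,4,5,6} and {7}.
New components: {0,3,4,5,6,7} {1,2}
Are 2 and 6 in the same component? no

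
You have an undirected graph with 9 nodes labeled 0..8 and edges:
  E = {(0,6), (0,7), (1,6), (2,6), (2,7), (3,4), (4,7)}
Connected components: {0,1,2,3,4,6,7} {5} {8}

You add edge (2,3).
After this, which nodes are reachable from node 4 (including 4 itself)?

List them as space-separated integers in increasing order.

Answer: 0 1 2 3 4 6 7

Derivation:
Before: nodes reachable from 4: {0,1,2,3,4,6,7}
Adding (2,3): both endpoints already in same component. Reachability from 4 unchanged.
After: nodes reachable from 4: {0,1,2,3,4,6,7}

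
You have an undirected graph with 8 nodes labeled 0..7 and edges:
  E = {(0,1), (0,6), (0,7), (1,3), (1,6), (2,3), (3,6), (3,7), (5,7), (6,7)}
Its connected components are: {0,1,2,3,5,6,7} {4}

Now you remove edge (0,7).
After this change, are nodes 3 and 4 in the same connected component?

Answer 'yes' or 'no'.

Initial components: {0,1,2,3,5,6,7} {4}
Removing edge (0,7): not a bridge — component count unchanged at 2.
New components: {0,1,2,3,5,6,7} {4}
Are 3 and 4 in the same component? no

Answer: no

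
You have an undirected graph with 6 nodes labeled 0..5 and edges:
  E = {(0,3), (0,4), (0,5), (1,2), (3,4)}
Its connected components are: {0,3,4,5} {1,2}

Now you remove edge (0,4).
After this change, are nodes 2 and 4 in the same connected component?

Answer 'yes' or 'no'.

Initial components: {0,3,4,5} {1,2}
Removing edge (0,4): not a bridge — component count unchanged at 2.
New components: {0,3,4,5} {1,2}
Are 2 and 4 in the same component? no

Answer: no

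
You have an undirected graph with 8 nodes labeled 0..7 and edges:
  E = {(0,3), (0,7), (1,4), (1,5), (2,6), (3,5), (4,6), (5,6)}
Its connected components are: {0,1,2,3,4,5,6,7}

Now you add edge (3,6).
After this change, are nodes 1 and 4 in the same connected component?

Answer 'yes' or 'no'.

Initial components: {0,1,2,3,4,5,6,7}
Adding edge (3,6): both already in same component {0,1,2,3,4,5,6,7}. No change.
New components: {0,1,2,3,4,5,6,7}
Are 1 and 4 in the same component? yes

Answer: yes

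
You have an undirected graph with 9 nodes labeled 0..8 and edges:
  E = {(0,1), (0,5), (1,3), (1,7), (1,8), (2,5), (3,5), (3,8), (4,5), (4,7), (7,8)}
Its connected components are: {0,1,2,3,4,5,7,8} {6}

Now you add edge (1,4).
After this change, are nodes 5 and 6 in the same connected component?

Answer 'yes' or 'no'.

Initial components: {0,1,2,3,4,5,7,8} {6}
Adding edge (1,4): both already in same component {0,1,2,3,4,5,7,8}. No change.
New components: {0,1,2,3,4,5,7,8} {6}
Are 5 and 6 in the same component? no

Answer: no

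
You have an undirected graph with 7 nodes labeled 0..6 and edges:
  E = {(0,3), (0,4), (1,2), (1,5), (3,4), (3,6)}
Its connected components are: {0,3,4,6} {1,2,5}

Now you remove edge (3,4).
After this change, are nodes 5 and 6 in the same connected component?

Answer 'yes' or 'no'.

Answer: no

Derivation:
Initial components: {0,3,4,6} {1,2,5}
Removing edge (3,4): not a bridge — component count unchanged at 2.
New components: {0,3,4,6} {1,2,5}
Are 5 and 6 in the same component? no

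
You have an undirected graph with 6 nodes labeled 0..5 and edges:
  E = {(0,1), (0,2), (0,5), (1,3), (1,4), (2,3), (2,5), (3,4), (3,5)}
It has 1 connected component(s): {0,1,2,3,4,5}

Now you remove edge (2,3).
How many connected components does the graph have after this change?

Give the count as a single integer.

Answer: 1

Derivation:
Initial component count: 1
Remove (2,3): not a bridge. Count unchanged: 1.
  After removal, components: {0,1,2,3,4,5}
New component count: 1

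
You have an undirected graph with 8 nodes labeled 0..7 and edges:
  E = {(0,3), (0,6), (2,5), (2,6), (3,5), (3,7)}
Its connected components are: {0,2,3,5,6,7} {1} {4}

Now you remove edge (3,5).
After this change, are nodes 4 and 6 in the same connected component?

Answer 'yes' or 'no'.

Answer: no

Derivation:
Initial components: {0,2,3,5,6,7} {1} {4}
Removing edge (3,5): not a bridge — component count unchanged at 3.
New components: {0,2,3,5,6,7} {1} {4}
Are 4 and 6 in the same component? no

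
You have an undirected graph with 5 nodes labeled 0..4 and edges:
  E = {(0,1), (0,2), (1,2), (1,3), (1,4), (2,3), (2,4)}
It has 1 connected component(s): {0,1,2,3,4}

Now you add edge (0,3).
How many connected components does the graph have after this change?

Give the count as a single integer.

Initial component count: 1
Add (0,3): endpoints already in same component. Count unchanged: 1.
New component count: 1

Answer: 1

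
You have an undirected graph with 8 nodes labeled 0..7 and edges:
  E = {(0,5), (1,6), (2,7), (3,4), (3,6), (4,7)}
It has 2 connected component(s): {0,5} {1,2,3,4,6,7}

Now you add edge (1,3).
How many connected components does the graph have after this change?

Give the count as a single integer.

Initial component count: 2
Add (1,3): endpoints already in same component. Count unchanged: 2.
New component count: 2

Answer: 2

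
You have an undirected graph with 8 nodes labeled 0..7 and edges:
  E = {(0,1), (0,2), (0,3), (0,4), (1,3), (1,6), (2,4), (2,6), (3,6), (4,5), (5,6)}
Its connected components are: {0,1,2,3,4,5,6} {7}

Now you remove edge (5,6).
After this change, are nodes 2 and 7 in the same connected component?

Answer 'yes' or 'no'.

Initial components: {0,1,2,3,4,5,6} {7}
Removing edge (5,6): not a bridge — component count unchanged at 2.
New components: {0,1,2,3,4,5,6} {7}
Are 2 and 7 in the same component? no

Answer: no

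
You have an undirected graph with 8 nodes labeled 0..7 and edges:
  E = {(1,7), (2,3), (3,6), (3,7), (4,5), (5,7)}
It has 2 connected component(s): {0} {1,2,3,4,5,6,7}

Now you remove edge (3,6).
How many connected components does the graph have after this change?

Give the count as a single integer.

Initial component count: 2
Remove (3,6): it was a bridge. Count increases: 2 -> 3.
  After removal, components: {0} {1,2,3,4,5,7} {6}
New component count: 3

Answer: 3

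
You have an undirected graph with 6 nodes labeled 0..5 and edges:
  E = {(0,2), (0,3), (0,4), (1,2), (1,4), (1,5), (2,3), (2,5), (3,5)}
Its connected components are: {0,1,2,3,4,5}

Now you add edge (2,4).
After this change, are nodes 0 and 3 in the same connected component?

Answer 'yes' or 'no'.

Answer: yes

Derivation:
Initial components: {0,1,2,3,4,5}
Adding edge (2,4): both already in same component {0,1,2,3,4,5}. No change.
New components: {0,1,2,3,4,5}
Are 0 and 3 in the same component? yes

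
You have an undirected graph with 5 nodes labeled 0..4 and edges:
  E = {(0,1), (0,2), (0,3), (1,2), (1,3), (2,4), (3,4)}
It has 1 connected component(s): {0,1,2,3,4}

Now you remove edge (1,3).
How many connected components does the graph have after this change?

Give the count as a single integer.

Answer: 1

Derivation:
Initial component count: 1
Remove (1,3): not a bridge. Count unchanged: 1.
  After removal, components: {0,1,2,3,4}
New component count: 1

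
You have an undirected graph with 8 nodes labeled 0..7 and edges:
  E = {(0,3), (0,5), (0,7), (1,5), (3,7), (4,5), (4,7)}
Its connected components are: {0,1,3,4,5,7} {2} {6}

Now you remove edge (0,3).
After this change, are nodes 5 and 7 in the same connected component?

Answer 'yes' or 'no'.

Initial components: {0,1,3,4,5,7} {2} {6}
Removing edge (0,3): not a bridge — component count unchanged at 3.
New components: {0,1,3,4,5,7} {2} {6}
Are 5 and 7 in the same component? yes

Answer: yes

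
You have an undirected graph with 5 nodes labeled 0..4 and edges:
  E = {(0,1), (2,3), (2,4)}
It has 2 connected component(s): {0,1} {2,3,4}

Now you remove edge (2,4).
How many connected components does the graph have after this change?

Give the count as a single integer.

Answer: 3

Derivation:
Initial component count: 2
Remove (2,4): it was a bridge. Count increases: 2 -> 3.
  After removal, components: {0,1} {2,3} {4}
New component count: 3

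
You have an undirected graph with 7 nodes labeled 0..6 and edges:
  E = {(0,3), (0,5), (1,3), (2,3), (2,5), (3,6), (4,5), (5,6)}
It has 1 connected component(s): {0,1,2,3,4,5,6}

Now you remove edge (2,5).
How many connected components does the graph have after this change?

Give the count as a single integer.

Initial component count: 1
Remove (2,5): not a bridge. Count unchanged: 1.
  After removal, components: {0,1,2,3,4,5,6}
New component count: 1

Answer: 1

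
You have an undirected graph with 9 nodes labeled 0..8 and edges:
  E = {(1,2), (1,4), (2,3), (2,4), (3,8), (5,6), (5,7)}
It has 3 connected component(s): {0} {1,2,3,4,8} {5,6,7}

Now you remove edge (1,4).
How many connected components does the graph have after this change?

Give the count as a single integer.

Initial component count: 3
Remove (1,4): not a bridge. Count unchanged: 3.
  After removal, components: {0} {1,2,3,4,8} {5,6,7}
New component count: 3

Answer: 3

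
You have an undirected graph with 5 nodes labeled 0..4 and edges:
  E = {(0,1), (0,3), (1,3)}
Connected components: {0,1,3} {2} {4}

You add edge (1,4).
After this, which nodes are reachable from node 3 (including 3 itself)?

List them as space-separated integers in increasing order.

Before: nodes reachable from 3: {0,1,3}
Adding (1,4): merges 3's component with another. Reachability grows.
After: nodes reachable from 3: {0,1,3,4}

Answer: 0 1 3 4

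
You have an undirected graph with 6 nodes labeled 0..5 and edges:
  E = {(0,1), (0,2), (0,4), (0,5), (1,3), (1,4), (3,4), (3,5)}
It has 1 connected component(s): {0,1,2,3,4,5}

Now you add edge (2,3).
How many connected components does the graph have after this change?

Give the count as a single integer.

Answer: 1

Derivation:
Initial component count: 1
Add (2,3): endpoints already in same component. Count unchanged: 1.
New component count: 1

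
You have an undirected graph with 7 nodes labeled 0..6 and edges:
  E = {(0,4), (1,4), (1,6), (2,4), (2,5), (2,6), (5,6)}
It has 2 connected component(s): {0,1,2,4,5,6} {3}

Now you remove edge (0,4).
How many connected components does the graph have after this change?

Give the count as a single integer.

Answer: 3

Derivation:
Initial component count: 2
Remove (0,4): it was a bridge. Count increases: 2 -> 3.
  After removal, components: {0} {1,2,4,5,6} {3}
New component count: 3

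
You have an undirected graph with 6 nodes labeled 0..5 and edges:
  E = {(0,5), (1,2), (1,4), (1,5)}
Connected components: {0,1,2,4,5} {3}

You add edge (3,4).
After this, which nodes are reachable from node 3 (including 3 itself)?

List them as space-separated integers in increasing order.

Answer: 0 1 2 3 4 5

Derivation:
Before: nodes reachable from 3: {3}
Adding (3,4): merges 3's component with another. Reachability grows.
After: nodes reachable from 3: {0,1,2,3,4,5}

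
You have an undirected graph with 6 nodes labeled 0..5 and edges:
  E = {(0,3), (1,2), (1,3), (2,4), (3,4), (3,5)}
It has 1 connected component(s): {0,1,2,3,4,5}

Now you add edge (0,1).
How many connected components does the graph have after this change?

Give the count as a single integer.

Initial component count: 1
Add (0,1): endpoints already in same component. Count unchanged: 1.
New component count: 1

Answer: 1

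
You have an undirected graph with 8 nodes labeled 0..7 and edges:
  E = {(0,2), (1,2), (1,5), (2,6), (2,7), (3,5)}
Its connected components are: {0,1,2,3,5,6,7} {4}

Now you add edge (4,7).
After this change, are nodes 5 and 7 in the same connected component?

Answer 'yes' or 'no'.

Answer: yes

Derivation:
Initial components: {0,1,2,3,5,6,7} {4}
Adding edge (4,7): merges {4} and {0,1,2,3,5,6,7}.
New components: {0,1,2,3,4,5,6,7}
Are 5 and 7 in the same component? yes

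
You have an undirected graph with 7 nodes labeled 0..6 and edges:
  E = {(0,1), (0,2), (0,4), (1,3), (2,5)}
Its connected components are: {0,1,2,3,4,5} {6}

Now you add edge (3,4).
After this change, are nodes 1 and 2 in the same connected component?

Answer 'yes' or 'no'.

Answer: yes

Derivation:
Initial components: {0,1,2,3,4,5} {6}
Adding edge (3,4): both already in same component {0,1,2,3,4,5}. No change.
New components: {0,1,2,3,4,5} {6}
Are 1 and 2 in the same component? yes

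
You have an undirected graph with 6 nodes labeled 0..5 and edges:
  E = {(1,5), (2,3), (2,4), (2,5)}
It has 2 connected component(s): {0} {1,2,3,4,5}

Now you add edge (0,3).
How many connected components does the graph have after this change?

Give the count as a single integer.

Initial component count: 2
Add (0,3): merges two components. Count decreases: 2 -> 1.
New component count: 1

Answer: 1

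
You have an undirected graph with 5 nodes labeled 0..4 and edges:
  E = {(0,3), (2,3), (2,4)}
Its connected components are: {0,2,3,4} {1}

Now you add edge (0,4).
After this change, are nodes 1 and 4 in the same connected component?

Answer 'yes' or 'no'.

Initial components: {0,2,3,4} {1}
Adding edge (0,4): both already in same component {0,2,3,4}. No change.
New components: {0,2,3,4} {1}
Are 1 and 4 in the same component? no

Answer: no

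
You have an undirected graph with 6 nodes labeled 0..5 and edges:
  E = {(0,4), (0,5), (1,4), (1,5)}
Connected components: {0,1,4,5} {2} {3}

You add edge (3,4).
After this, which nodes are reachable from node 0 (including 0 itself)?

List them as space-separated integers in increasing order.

Answer: 0 1 3 4 5

Derivation:
Before: nodes reachable from 0: {0,1,4,5}
Adding (3,4): merges 0's component with another. Reachability grows.
After: nodes reachable from 0: {0,1,3,4,5}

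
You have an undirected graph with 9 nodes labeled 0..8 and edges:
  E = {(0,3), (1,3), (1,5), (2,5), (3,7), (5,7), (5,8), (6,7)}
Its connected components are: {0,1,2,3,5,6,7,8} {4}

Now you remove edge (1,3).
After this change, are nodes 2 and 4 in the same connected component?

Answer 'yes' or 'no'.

Initial components: {0,1,2,3,5,6,7,8} {4}
Removing edge (1,3): not a bridge — component count unchanged at 2.
New components: {0,1,2,3,5,6,7,8} {4}
Are 2 and 4 in the same component? no

Answer: no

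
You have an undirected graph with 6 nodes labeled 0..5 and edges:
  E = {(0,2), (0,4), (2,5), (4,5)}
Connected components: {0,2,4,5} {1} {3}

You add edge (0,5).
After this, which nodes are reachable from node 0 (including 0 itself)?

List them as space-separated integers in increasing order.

Answer: 0 2 4 5

Derivation:
Before: nodes reachable from 0: {0,2,4,5}
Adding (0,5): both endpoints already in same component. Reachability from 0 unchanged.
After: nodes reachable from 0: {0,2,4,5}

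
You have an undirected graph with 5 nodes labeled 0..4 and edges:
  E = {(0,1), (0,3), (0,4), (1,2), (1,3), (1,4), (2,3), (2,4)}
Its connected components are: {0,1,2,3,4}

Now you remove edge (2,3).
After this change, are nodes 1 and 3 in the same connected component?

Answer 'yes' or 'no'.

Answer: yes

Derivation:
Initial components: {0,1,2,3,4}
Removing edge (2,3): not a bridge — component count unchanged at 1.
New components: {0,1,2,3,4}
Are 1 and 3 in the same component? yes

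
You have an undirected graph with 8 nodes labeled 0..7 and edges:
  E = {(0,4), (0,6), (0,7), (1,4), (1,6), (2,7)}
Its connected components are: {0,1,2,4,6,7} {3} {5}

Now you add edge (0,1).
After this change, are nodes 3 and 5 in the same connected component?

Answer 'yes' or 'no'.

Answer: no

Derivation:
Initial components: {0,1,2,4,6,7} {3} {5}
Adding edge (0,1): both already in same component {0,1,2,4,6,7}. No change.
New components: {0,1,2,4,6,7} {3} {5}
Are 3 and 5 in the same component? no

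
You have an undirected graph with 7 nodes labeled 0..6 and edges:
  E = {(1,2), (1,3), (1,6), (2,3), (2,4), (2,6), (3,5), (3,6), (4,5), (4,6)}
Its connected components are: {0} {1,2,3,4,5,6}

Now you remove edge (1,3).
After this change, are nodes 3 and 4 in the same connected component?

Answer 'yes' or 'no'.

Initial components: {0} {1,2,3,4,5,6}
Removing edge (1,3): not a bridge — component count unchanged at 2.
New components: {0} {1,2,3,4,5,6}
Are 3 and 4 in the same component? yes

Answer: yes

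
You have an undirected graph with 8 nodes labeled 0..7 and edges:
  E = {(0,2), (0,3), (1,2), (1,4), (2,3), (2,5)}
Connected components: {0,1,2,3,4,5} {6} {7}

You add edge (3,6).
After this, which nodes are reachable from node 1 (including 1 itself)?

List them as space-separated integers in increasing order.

Before: nodes reachable from 1: {0,1,2,3,4,5}
Adding (3,6): merges 1's component with another. Reachability grows.
After: nodes reachable from 1: {0,1,2,3,4,5,6}

Answer: 0 1 2 3 4 5 6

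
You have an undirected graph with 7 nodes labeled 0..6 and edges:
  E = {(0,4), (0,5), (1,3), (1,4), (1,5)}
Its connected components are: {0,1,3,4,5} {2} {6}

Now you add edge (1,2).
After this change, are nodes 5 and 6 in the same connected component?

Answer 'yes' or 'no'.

Initial components: {0,1,3,4,5} {2} {6}
Adding edge (1,2): merges {0,1,3,4,5} and {2}.
New components: {0,1,2,3,4,5} {6}
Are 5 and 6 in the same component? no

Answer: no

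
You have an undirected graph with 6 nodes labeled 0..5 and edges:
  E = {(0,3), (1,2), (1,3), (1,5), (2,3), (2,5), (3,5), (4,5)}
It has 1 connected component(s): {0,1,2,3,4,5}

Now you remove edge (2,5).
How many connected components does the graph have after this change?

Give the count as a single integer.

Initial component count: 1
Remove (2,5): not a bridge. Count unchanged: 1.
  After removal, components: {0,1,2,3,4,5}
New component count: 1

Answer: 1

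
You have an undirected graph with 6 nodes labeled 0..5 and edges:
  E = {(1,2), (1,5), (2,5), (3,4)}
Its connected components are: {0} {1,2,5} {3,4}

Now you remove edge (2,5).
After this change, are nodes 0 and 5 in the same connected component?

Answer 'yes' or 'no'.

Answer: no

Derivation:
Initial components: {0} {1,2,5} {3,4}
Removing edge (2,5): not a bridge — component count unchanged at 3.
New components: {0} {1,2,5} {3,4}
Are 0 and 5 in the same component? no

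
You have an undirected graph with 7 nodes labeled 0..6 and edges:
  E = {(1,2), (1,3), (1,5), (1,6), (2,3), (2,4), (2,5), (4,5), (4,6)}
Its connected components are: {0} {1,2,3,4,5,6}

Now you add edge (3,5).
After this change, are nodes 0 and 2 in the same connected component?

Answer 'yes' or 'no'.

Initial components: {0} {1,2,3,4,5,6}
Adding edge (3,5): both already in same component {1,2,3,4,5,6}. No change.
New components: {0} {1,2,3,4,5,6}
Are 0 and 2 in the same component? no

Answer: no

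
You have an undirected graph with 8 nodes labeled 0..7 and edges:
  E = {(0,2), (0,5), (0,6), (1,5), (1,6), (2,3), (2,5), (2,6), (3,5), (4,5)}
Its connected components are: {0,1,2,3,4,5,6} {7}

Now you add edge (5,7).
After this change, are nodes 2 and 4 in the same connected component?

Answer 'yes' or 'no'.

Answer: yes

Derivation:
Initial components: {0,1,2,3,4,5,6} {7}
Adding edge (5,7): merges {0,1,2,3,4,5,6} and {7}.
New components: {0,1,2,3,4,5,6,7}
Are 2 and 4 in the same component? yes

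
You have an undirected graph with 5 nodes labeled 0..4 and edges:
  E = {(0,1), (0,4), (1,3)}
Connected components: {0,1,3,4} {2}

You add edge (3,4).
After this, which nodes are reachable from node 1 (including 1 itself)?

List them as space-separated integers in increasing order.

Before: nodes reachable from 1: {0,1,3,4}
Adding (3,4): both endpoints already in same component. Reachability from 1 unchanged.
After: nodes reachable from 1: {0,1,3,4}

Answer: 0 1 3 4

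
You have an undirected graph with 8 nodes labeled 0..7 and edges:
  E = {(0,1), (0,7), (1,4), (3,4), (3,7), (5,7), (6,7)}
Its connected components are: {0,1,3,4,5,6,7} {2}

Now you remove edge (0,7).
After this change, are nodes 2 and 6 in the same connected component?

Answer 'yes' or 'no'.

Initial components: {0,1,3,4,5,6,7} {2}
Removing edge (0,7): not a bridge — component count unchanged at 2.
New components: {0,1,3,4,5,6,7} {2}
Are 2 and 6 in the same component? no

Answer: no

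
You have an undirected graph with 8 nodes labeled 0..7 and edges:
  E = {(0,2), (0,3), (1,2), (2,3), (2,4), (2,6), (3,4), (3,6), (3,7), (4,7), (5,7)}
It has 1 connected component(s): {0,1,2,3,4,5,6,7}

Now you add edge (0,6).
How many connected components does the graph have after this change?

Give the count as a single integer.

Initial component count: 1
Add (0,6): endpoints already in same component. Count unchanged: 1.
New component count: 1

Answer: 1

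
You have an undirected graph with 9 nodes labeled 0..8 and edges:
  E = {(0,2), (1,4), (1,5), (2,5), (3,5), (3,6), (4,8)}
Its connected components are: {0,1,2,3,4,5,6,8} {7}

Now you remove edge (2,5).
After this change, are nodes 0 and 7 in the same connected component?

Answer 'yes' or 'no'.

Initial components: {0,1,2,3,4,5,6,8} {7}
Removing edge (2,5): it was a bridge — component count 2 -> 3.
New components: {0,2} {1,3,4,5,6,8} {7}
Are 0 and 7 in the same component? no

Answer: no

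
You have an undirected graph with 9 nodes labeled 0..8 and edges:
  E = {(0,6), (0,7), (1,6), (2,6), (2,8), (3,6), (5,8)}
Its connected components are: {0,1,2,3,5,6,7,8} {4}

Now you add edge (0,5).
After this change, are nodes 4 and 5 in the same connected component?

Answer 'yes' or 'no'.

Answer: no

Derivation:
Initial components: {0,1,2,3,5,6,7,8} {4}
Adding edge (0,5): both already in same component {0,1,2,3,5,6,7,8}. No change.
New components: {0,1,2,3,5,6,7,8} {4}
Are 4 and 5 in the same component? no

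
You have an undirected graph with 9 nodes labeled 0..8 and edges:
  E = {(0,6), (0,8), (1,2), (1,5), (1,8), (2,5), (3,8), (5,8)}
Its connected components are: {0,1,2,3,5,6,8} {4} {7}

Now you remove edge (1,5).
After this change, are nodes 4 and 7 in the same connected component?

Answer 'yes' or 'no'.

Answer: no

Derivation:
Initial components: {0,1,2,3,5,6,8} {4} {7}
Removing edge (1,5): not a bridge — component count unchanged at 3.
New components: {0,1,2,3,5,6,8} {4} {7}
Are 4 and 7 in the same component? no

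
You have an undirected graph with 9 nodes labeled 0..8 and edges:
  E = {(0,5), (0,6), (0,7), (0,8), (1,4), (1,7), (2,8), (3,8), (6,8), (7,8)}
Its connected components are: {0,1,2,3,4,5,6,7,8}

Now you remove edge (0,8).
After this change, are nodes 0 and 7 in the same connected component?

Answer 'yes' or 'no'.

Answer: yes

Derivation:
Initial components: {0,1,2,3,4,5,6,7,8}
Removing edge (0,8): not a bridge — component count unchanged at 1.
New components: {0,1,2,3,4,5,6,7,8}
Are 0 and 7 in the same component? yes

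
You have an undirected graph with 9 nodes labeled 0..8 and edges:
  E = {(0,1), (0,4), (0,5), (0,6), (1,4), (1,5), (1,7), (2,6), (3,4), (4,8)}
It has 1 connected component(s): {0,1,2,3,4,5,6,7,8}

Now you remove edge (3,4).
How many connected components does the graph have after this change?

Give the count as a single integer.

Initial component count: 1
Remove (3,4): it was a bridge. Count increases: 1 -> 2.
  After removal, components: {0,1,2,4,5,6,7,8} {3}
New component count: 2

Answer: 2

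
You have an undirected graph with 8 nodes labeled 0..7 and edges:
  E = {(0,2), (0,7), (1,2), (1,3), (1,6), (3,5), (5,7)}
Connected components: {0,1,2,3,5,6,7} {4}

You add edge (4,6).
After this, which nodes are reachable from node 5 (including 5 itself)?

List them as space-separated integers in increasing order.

Before: nodes reachable from 5: {0,1,2,3,5,6,7}
Adding (4,6): merges 5's component with another. Reachability grows.
After: nodes reachable from 5: {0,1,2,3,4,5,6,7}

Answer: 0 1 2 3 4 5 6 7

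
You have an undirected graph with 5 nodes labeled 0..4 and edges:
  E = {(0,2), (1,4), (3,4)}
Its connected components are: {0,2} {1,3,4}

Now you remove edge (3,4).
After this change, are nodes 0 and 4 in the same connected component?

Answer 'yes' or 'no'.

Initial components: {0,2} {1,3,4}
Removing edge (3,4): it was a bridge — component count 2 -> 3.
New components: {0,2} {1,4} {3}
Are 0 and 4 in the same component? no

Answer: no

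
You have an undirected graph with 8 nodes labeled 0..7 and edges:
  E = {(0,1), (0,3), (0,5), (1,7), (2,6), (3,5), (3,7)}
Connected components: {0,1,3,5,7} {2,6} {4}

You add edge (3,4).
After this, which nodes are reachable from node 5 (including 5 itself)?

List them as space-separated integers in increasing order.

Answer: 0 1 3 4 5 7

Derivation:
Before: nodes reachable from 5: {0,1,3,5,7}
Adding (3,4): merges 5's component with another. Reachability grows.
After: nodes reachable from 5: {0,1,3,4,5,7}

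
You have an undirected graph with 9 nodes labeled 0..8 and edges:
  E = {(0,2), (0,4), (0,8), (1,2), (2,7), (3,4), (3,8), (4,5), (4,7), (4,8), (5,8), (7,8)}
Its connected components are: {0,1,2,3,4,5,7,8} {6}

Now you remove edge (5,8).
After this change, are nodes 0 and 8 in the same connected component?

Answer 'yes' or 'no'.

Answer: yes

Derivation:
Initial components: {0,1,2,3,4,5,7,8} {6}
Removing edge (5,8): not a bridge — component count unchanged at 2.
New components: {0,1,2,3,4,5,7,8} {6}
Are 0 and 8 in the same component? yes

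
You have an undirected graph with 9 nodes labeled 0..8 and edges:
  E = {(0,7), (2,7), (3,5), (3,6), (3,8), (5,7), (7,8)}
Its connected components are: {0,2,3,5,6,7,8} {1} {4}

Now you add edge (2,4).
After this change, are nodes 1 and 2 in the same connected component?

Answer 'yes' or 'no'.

Answer: no

Derivation:
Initial components: {0,2,3,5,6,7,8} {1} {4}
Adding edge (2,4): merges {0,2,3,5,6,7,8} and {4}.
New components: {0,2,3,4,5,6,7,8} {1}
Are 1 and 2 in the same component? no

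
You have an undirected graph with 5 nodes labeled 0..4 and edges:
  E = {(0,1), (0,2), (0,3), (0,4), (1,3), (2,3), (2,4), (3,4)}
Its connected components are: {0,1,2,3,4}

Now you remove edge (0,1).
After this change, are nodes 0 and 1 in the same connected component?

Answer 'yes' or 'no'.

Answer: yes

Derivation:
Initial components: {0,1,2,3,4}
Removing edge (0,1): not a bridge — component count unchanged at 1.
New components: {0,1,2,3,4}
Are 0 and 1 in the same component? yes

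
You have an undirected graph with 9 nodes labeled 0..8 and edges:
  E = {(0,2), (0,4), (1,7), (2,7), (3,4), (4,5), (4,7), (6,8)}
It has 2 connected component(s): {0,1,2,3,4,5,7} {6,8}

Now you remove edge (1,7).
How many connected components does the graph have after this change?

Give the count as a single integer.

Initial component count: 2
Remove (1,7): it was a bridge. Count increases: 2 -> 3.
  After removal, components: {0,2,3,4,5,7} {1} {6,8}
New component count: 3

Answer: 3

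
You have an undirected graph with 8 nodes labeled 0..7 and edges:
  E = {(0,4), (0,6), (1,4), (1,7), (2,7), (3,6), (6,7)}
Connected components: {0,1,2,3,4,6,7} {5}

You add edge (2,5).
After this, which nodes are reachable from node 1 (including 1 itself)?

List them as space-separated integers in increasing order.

Before: nodes reachable from 1: {0,1,2,3,4,6,7}
Adding (2,5): merges 1's component with another. Reachability grows.
After: nodes reachable from 1: {0,1,2,3,4,5,6,7}

Answer: 0 1 2 3 4 5 6 7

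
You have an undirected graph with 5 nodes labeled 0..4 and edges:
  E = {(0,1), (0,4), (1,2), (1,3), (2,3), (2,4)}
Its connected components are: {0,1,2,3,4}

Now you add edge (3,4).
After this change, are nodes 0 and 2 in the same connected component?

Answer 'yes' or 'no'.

Answer: yes

Derivation:
Initial components: {0,1,2,3,4}
Adding edge (3,4): both already in same component {0,1,2,3,4}. No change.
New components: {0,1,2,3,4}
Are 0 and 2 in the same component? yes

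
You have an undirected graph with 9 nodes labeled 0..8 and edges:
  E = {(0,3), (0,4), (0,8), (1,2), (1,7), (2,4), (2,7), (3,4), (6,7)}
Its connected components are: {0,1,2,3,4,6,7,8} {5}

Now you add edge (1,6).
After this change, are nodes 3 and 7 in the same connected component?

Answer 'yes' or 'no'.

Answer: yes

Derivation:
Initial components: {0,1,2,3,4,6,7,8} {5}
Adding edge (1,6): both already in same component {0,1,2,3,4,6,7,8}. No change.
New components: {0,1,2,3,4,6,7,8} {5}
Are 3 and 7 in the same component? yes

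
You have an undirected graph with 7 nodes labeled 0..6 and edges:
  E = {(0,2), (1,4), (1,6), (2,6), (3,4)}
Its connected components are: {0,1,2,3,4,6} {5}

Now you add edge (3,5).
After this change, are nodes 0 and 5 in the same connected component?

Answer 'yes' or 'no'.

Initial components: {0,1,2,3,4,6} {5}
Adding edge (3,5): merges {0,1,2,3,4,6} and {5}.
New components: {0,1,2,3,4,5,6}
Are 0 and 5 in the same component? yes

Answer: yes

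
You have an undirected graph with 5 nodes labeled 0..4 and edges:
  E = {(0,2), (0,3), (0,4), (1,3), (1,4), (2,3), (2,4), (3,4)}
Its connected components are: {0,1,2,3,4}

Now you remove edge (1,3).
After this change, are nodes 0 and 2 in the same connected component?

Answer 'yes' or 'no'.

Answer: yes

Derivation:
Initial components: {0,1,2,3,4}
Removing edge (1,3): not a bridge — component count unchanged at 1.
New components: {0,1,2,3,4}
Are 0 and 2 in the same component? yes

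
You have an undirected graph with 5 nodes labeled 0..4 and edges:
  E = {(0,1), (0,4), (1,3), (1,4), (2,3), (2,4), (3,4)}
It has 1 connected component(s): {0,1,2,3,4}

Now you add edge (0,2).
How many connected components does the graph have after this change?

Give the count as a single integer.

Answer: 1

Derivation:
Initial component count: 1
Add (0,2): endpoints already in same component. Count unchanged: 1.
New component count: 1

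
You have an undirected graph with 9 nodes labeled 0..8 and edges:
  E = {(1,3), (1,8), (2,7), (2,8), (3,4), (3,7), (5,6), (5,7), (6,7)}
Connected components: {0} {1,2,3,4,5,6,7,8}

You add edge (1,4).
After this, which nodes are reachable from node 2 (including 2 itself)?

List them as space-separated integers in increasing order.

Answer: 1 2 3 4 5 6 7 8

Derivation:
Before: nodes reachable from 2: {1,2,3,4,5,6,7,8}
Adding (1,4): both endpoints already in same component. Reachability from 2 unchanged.
After: nodes reachable from 2: {1,2,3,4,5,6,7,8}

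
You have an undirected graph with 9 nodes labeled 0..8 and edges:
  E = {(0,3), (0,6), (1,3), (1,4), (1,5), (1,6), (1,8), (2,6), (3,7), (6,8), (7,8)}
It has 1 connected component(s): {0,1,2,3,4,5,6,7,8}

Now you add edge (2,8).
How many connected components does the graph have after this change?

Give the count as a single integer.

Answer: 1

Derivation:
Initial component count: 1
Add (2,8): endpoints already in same component. Count unchanged: 1.
New component count: 1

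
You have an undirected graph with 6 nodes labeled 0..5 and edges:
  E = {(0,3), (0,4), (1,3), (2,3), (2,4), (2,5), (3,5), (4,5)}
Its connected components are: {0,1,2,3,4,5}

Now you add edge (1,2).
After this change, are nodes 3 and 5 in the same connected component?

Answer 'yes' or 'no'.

Initial components: {0,1,2,3,4,5}
Adding edge (1,2): both already in same component {0,1,2,3,4,5}. No change.
New components: {0,1,2,3,4,5}
Are 3 and 5 in the same component? yes

Answer: yes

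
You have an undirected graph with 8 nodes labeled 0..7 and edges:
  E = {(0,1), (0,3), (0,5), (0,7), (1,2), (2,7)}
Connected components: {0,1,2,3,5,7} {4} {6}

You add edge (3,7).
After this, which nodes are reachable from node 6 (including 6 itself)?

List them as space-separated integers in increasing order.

Answer: 6

Derivation:
Before: nodes reachable from 6: {6}
Adding (3,7): both endpoints already in same component. Reachability from 6 unchanged.
After: nodes reachable from 6: {6}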